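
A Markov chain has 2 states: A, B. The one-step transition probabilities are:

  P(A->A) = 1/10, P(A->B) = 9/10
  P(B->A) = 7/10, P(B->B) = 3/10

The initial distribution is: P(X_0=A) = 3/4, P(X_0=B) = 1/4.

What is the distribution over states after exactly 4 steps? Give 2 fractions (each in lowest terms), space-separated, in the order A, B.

Answer: 239/500 261/500

Derivation:
Propagating the distribution step by step (d_{t+1} = d_t * P):
d_0 = (A=3/4, B=1/4)
  d_1[A] = 3/4*1/10 + 1/4*7/10 = 1/4
  d_1[B] = 3/4*9/10 + 1/4*3/10 = 3/4
d_1 = (A=1/4, B=3/4)
  d_2[A] = 1/4*1/10 + 3/4*7/10 = 11/20
  d_2[B] = 1/4*9/10 + 3/4*3/10 = 9/20
d_2 = (A=11/20, B=9/20)
  d_3[A] = 11/20*1/10 + 9/20*7/10 = 37/100
  d_3[B] = 11/20*9/10 + 9/20*3/10 = 63/100
d_3 = (A=37/100, B=63/100)
  d_4[A] = 37/100*1/10 + 63/100*7/10 = 239/500
  d_4[B] = 37/100*9/10 + 63/100*3/10 = 261/500
d_4 = (A=239/500, B=261/500)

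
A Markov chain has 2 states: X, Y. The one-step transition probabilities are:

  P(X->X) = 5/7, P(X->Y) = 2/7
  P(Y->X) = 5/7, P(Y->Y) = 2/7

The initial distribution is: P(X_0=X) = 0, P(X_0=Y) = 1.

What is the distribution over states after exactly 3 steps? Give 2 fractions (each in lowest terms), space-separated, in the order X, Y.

Answer: 5/7 2/7

Derivation:
Propagating the distribution step by step (d_{t+1} = d_t * P):
d_0 = (X=0, Y=1)
  d_1[X] = 0*5/7 + 1*5/7 = 5/7
  d_1[Y] = 0*2/7 + 1*2/7 = 2/7
d_1 = (X=5/7, Y=2/7)
  d_2[X] = 5/7*5/7 + 2/7*5/7 = 5/7
  d_2[Y] = 5/7*2/7 + 2/7*2/7 = 2/7
d_2 = (X=5/7, Y=2/7)
  d_3[X] = 5/7*5/7 + 2/7*5/7 = 5/7
  d_3[Y] = 5/7*2/7 + 2/7*2/7 = 2/7
d_3 = (X=5/7, Y=2/7)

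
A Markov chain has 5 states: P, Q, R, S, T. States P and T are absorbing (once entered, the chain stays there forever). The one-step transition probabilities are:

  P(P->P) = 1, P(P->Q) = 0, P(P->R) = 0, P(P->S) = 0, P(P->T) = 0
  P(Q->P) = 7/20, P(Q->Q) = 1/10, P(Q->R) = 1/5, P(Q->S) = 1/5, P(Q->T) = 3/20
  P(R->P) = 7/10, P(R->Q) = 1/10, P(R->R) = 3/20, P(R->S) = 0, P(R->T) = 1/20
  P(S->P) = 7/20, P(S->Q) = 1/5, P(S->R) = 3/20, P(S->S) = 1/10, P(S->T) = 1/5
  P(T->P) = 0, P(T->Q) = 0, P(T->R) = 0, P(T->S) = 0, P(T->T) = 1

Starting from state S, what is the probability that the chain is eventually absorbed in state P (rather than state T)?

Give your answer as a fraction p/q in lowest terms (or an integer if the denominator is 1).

Let a_i = P(absorbed in P | start in state i).
Boundary conditions: a_P = 1, a_T = 0.
For each transient state i, a_i = sum_j P(i->j) * a_j:
  a_Q = 7/20*a_P + 1/10*a_Q + 1/5*a_R + 1/5*a_S + 3/20*a_T
  a_R = 7/10*a_P + 1/10*a_Q + 3/20*a_R + 0*a_S + 1/20*a_T
  a_S = 7/20*a_P + 1/5*a_Q + 3/20*a_R + 1/10*a_S + 1/5*a_T

Substituting a_P = 1 and a_T = 0, rearrange to (I - Q) a = r where r[i] = P(i -> P):
  [9/10, -1/5, -1/5] . (a_Q, a_R, a_S) = 7/20
  [-1/10, 17/20, 0] . (a_Q, a_R, a_S) = 7/10
  [-1/5, -3/20, 9/10] . (a_Q, a_R, a_S) = 7/20

Solving yields:
  a_Q = 271/362
  a_R = 165/181
  a_S = 128/181

Starting state is S, so the absorption probability is a_S = 128/181.

Answer: 128/181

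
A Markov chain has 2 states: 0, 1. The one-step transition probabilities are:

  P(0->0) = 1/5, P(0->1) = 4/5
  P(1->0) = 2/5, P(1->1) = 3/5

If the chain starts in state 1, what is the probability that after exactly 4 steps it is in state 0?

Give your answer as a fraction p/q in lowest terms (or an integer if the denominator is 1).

Answer: 208/625

Derivation:
Computing P^4 by repeated multiplication:
P^1 =
  0: [1/5, 4/5]
  1: [2/5, 3/5]
P^2 =
  0: [9/25, 16/25]
  1: [8/25, 17/25]
P^3 =
  0: [41/125, 84/125]
  1: [42/125, 83/125]
P^4 =
  0: [209/625, 416/625]
  1: [208/625, 417/625]

(P^4)[1 -> 0] = 208/625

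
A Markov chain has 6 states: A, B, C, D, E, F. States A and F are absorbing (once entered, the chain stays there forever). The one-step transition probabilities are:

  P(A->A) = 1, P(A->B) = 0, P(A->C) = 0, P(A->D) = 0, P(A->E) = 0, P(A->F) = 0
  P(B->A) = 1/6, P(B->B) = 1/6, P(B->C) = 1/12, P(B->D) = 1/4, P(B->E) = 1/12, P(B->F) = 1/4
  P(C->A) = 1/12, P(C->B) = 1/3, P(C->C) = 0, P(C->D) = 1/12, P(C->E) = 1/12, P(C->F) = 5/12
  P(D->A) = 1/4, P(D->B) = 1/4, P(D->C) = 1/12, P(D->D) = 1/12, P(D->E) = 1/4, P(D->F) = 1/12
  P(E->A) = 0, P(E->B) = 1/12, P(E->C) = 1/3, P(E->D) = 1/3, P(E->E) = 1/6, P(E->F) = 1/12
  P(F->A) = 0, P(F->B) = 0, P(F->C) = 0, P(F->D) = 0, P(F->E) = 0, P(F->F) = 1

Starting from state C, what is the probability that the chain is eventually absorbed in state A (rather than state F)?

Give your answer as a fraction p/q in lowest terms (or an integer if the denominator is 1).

Let a_i = P(absorbed in A | start in state i).
Boundary conditions: a_A = 1, a_F = 0.
For each transient state i, a_i = sum_j P(i->j) * a_j:
  a_B = 1/6*a_A + 1/6*a_B + 1/12*a_C + 1/4*a_D + 1/12*a_E + 1/4*a_F
  a_C = 1/12*a_A + 1/3*a_B + 0*a_C + 1/12*a_D + 1/12*a_E + 5/12*a_F
  a_D = 1/4*a_A + 1/4*a_B + 1/12*a_C + 1/12*a_D + 1/4*a_E + 1/12*a_F
  a_E = 0*a_A + 1/12*a_B + 1/3*a_C + 1/3*a_D + 1/6*a_E + 1/12*a_F

Substituting a_A = 1 and a_F = 0, rearrange to (I - Q) a = r where r[i] = P(i -> A):
  [5/6, -1/12, -1/4, -1/12] . (a_B, a_C, a_D, a_E) = 1/6
  [-1/3, 1, -1/12, -1/12] . (a_B, a_C, a_D, a_E) = 1/12
  [-1/4, -1/12, 11/12, -1/4] . (a_B, a_C, a_D, a_E) = 1/4
  [-1/12, -1/3, -1/3, 5/6] . (a_B, a_C, a_D, a_E) = 0

Solving yields:
  a_B = 1833/4357
  a_C = 1294/4357
  a_D = 4483/8714
  a_E = 3195/8714

Starting state is C, so the absorption probability is a_C = 1294/4357.

Answer: 1294/4357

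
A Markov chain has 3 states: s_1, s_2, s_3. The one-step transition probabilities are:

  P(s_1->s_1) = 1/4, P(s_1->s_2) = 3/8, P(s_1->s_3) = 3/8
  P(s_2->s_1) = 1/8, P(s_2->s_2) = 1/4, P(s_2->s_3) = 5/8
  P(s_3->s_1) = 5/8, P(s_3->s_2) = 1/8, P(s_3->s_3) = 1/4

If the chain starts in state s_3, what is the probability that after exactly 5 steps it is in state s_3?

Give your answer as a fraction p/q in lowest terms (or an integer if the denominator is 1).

Answer: 6353/16384

Derivation:
Computing P^5 by repeated multiplication:
P^1 =
  s_1: [1/4, 3/8, 3/8]
  s_2: [1/8, 1/4, 5/8]
  s_3: [5/8, 1/8, 1/4]
P^2 =
  s_1: [11/32, 15/64, 27/64]
  s_2: [29/64, 3/16, 23/64]
  s_3: [21/64, 19/64, 3/8]
P^3 =
  s_1: [97/256, 123/512, 195/512]
  s_2: [185/512, 67/256, 193/512]
  s_3: [181/512, 125/512, 103/256]
P^4 =
  s_1: [743/2048, 1023/4096, 1587/4096]
  s_2: [1469/4096, 127/512, 1611/4096]
  s_3: [1517/4096, 999/4096, 395/1024]
P^5 =
  s_1: [5965/16384, 8091/32768, 12747/32768]
  s_2: [12009/32768, 4025/16384, 12709/32768]
  s_3: [11933/32768, 8129/32768, 6353/16384]

(P^5)[s_3 -> s_3] = 6353/16384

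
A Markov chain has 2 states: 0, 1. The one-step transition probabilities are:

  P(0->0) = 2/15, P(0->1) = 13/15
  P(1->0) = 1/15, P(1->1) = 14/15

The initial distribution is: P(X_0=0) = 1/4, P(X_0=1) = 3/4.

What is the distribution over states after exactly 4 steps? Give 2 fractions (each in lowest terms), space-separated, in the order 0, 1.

Propagating the distribution step by step (d_{t+1} = d_t * P):
d_0 = (0=1/4, 1=3/4)
  d_1[0] = 1/4*2/15 + 3/4*1/15 = 1/12
  d_1[1] = 1/4*13/15 + 3/4*14/15 = 11/12
d_1 = (0=1/12, 1=11/12)
  d_2[0] = 1/12*2/15 + 11/12*1/15 = 13/180
  d_2[1] = 1/12*13/15 + 11/12*14/15 = 167/180
d_2 = (0=13/180, 1=167/180)
  d_3[0] = 13/180*2/15 + 167/180*1/15 = 193/2700
  d_3[1] = 13/180*13/15 + 167/180*14/15 = 2507/2700
d_3 = (0=193/2700, 1=2507/2700)
  d_4[0] = 193/2700*2/15 + 2507/2700*1/15 = 2893/40500
  d_4[1] = 193/2700*13/15 + 2507/2700*14/15 = 37607/40500
d_4 = (0=2893/40500, 1=37607/40500)

Answer: 2893/40500 37607/40500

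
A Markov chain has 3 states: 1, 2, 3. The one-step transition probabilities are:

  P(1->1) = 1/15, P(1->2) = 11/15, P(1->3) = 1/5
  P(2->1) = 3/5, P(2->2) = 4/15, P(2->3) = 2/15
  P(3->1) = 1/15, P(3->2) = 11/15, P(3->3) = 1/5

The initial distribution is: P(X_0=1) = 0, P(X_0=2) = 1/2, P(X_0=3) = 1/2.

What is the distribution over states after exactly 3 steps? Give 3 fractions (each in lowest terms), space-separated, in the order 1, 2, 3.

Propagating the distribution step by step (d_{t+1} = d_t * P):
d_0 = (1=0, 2=1/2, 3=1/2)
  d_1[1] = 0*1/15 + 1/2*3/5 + 1/2*1/15 = 1/3
  d_1[2] = 0*11/15 + 1/2*4/15 + 1/2*11/15 = 1/2
  d_1[3] = 0*1/5 + 1/2*2/15 + 1/2*1/5 = 1/6
d_1 = (1=1/3, 2=1/2, 3=1/6)
  d_2[1] = 1/3*1/15 + 1/2*3/5 + 1/6*1/15 = 1/3
  d_2[2] = 1/3*11/15 + 1/2*4/15 + 1/6*11/15 = 1/2
  d_2[3] = 1/3*1/5 + 1/2*2/15 + 1/6*1/5 = 1/6
d_2 = (1=1/3, 2=1/2, 3=1/6)
  d_3[1] = 1/3*1/15 + 1/2*3/5 + 1/6*1/15 = 1/3
  d_3[2] = 1/3*11/15 + 1/2*4/15 + 1/6*11/15 = 1/2
  d_3[3] = 1/3*1/5 + 1/2*2/15 + 1/6*1/5 = 1/6
d_3 = (1=1/3, 2=1/2, 3=1/6)

Answer: 1/3 1/2 1/6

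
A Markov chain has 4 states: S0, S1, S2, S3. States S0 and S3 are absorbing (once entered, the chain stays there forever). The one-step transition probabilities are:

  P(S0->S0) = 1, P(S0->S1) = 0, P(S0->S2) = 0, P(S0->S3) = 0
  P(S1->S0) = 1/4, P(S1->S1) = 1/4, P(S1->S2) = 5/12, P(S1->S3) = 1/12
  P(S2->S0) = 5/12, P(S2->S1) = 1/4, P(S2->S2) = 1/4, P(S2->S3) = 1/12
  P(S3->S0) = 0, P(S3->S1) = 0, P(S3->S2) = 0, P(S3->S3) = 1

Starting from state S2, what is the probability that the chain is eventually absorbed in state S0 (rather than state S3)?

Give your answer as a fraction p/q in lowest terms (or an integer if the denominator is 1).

Let a_i = P(absorbed in S0 | start in state i).
Boundary conditions: a_S0 = 1, a_S3 = 0.
For each transient state i, a_i = sum_j P(i->j) * a_j:
  a_S1 = 1/4*a_S0 + 1/4*a_S1 + 5/12*a_S2 + 1/12*a_S3
  a_S2 = 5/12*a_S0 + 1/4*a_S1 + 1/4*a_S2 + 1/12*a_S3

Substituting a_S0 = 1 and a_S3 = 0, rearrange to (I - Q) a = r where r[i] = P(i -> S0):
  [3/4, -5/12] . (a_S1, a_S2) = 1/4
  [-1/4, 3/4] . (a_S1, a_S2) = 5/12

Solving yields:
  a_S1 = 26/33
  a_S2 = 9/11

Starting state is S2, so the absorption probability is a_S2 = 9/11.

Answer: 9/11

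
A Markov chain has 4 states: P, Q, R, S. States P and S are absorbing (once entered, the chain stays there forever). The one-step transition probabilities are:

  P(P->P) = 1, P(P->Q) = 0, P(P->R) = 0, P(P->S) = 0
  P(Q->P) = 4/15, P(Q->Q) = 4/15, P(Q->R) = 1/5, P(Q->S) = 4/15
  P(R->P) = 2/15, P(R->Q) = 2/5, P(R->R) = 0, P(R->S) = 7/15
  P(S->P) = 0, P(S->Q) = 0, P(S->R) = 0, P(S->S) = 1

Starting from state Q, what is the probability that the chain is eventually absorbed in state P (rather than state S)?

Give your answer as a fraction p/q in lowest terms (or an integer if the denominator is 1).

Let a_i = P(absorbed in P | start in state i).
Boundary conditions: a_P = 1, a_S = 0.
For each transient state i, a_i = sum_j P(i->j) * a_j:
  a_Q = 4/15*a_P + 4/15*a_Q + 1/5*a_R + 4/15*a_S
  a_R = 2/15*a_P + 2/5*a_Q + 0*a_R + 7/15*a_S

Substituting a_P = 1 and a_S = 0, rearrange to (I - Q) a = r where r[i] = P(i -> P):
  [11/15, -1/5] . (a_Q, a_R) = 4/15
  [-2/5, 1] . (a_Q, a_R) = 2/15

Solving yields:
  a_Q = 22/49
  a_R = 46/147

Starting state is Q, so the absorption probability is a_Q = 22/49.

Answer: 22/49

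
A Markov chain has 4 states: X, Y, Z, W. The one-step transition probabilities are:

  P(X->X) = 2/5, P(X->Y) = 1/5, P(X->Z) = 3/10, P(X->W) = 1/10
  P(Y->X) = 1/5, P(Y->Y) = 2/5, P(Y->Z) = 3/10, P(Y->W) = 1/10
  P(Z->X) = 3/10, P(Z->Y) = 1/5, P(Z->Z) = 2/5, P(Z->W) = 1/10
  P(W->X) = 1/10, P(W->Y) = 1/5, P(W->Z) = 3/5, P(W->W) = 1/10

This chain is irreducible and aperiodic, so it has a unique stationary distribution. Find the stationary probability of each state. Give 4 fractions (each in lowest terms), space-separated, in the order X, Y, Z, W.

The stationary distribution satisfies pi = pi * P, i.e.:
  pi_X = 2/5*pi_X + 1/5*pi_Y + 3/10*pi_Z + 1/10*pi_W
  pi_Y = 1/5*pi_X + 2/5*pi_Y + 1/5*pi_Z + 1/5*pi_W
  pi_Z = 3/10*pi_X + 3/10*pi_Y + 2/5*pi_Z + 3/5*pi_W
  pi_W = 1/10*pi_X + 1/10*pi_Y + 1/10*pi_Z + 1/10*pi_W
with normalization: pi_X + pi_Y + pi_Z + pi_W = 1.

Using the first 3 balance equations plus normalization, the linear system A*pi = b is:
  [-3/5, 1/5, 3/10, 1/10] . pi = 0
  [1/5, -3/5, 1/5, 1/5] . pi = 0
  [3/10, 3/10, -3/5, 3/5] . pi = 0
  [1, 1, 1, 1] . pi = 1

Solving yields:
  pi_X = 17/60
  pi_Y = 1/4
  pi_Z = 11/30
  pi_W = 1/10

Verification (pi * P):
  17/60*2/5 + 1/4*1/5 + 11/30*3/10 + 1/10*1/10 = 17/60 = pi_X  (ok)
  17/60*1/5 + 1/4*2/5 + 11/30*1/5 + 1/10*1/5 = 1/4 = pi_Y  (ok)
  17/60*3/10 + 1/4*3/10 + 11/30*2/5 + 1/10*3/5 = 11/30 = pi_Z  (ok)
  17/60*1/10 + 1/4*1/10 + 11/30*1/10 + 1/10*1/10 = 1/10 = pi_W  (ok)

Answer: 17/60 1/4 11/30 1/10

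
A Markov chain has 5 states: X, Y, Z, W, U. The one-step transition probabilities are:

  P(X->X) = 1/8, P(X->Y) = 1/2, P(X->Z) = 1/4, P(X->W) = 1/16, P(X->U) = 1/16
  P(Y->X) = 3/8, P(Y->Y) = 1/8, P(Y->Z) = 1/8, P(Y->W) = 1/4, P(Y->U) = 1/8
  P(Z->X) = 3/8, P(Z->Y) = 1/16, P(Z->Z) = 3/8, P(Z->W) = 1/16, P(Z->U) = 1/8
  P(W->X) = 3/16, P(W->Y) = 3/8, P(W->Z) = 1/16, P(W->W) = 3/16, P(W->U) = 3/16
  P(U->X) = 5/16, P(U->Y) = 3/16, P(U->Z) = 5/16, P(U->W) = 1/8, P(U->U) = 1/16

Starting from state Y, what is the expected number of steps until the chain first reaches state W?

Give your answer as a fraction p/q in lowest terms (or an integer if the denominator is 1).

Answer: 5424/743

Derivation:
Let h_i = expected steps to first reach W from state i.
Boundary: h_W = 0.
First-step equations for the other states:
  h_X = 1 + 1/8*h_X + 1/2*h_Y + 1/4*h_Z + 1/16*h_W + 1/16*h_U
  h_Y = 1 + 3/8*h_X + 1/8*h_Y + 1/8*h_Z + 1/4*h_W + 1/8*h_U
  h_Z = 1 + 3/8*h_X + 1/16*h_Y + 3/8*h_Z + 1/16*h_W + 1/8*h_U
  h_U = 1 + 5/16*h_X + 3/16*h_Y + 5/16*h_Z + 1/8*h_W + 1/16*h_U

Substituting h_W = 0 and rearranging gives the linear system (I - Q) h = 1:
  [7/8, -1/2, -1/4, -1/16] . (h_X, h_Y, h_Z, h_U) = 1
  [-3/8, 7/8, -1/8, -1/8] . (h_X, h_Y, h_Z, h_U) = 1
  [-3/8, -1/16, 5/8, -1/8] . (h_X, h_Y, h_Z, h_U) = 1
  [-5/16, -3/16, -5/16, 15/16] . (h_X, h_Y, h_Z, h_U) = 1

Solving yields:
  h_X = 6332/743
  h_Y = 5424/743
  h_Z = 6780/743
  h_U = 6248/743

Starting state is Y, so the expected hitting time is h_Y = 5424/743.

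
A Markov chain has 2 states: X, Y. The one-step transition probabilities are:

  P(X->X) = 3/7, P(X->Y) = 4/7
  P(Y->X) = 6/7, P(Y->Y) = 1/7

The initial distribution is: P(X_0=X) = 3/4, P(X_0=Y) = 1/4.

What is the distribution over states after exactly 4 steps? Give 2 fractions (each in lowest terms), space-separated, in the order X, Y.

Propagating the distribution step by step (d_{t+1} = d_t * P):
d_0 = (X=3/4, Y=1/4)
  d_1[X] = 3/4*3/7 + 1/4*6/7 = 15/28
  d_1[Y] = 3/4*4/7 + 1/4*1/7 = 13/28
d_1 = (X=15/28, Y=13/28)
  d_2[X] = 15/28*3/7 + 13/28*6/7 = 123/196
  d_2[Y] = 15/28*4/7 + 13/28*1/7 = 73/196
d_2 = (X=123/196, Y=73/196)
  d_3[X] = 123/196*3/7 + 73/196*6/7 = 807/1372
  d_3[Y] = 123/196*4/7 + 73/196*1/7 = 565/1372
d_3 = (X=807/1372, Y=565/1372)
  d_4[X] = 807/1372*3/7 + 565/1372*6/7 = 5811/9604
  d_4[Y] = 807/1372*4/7 + 565/1372*1/7 = 3793/9604
d_4 = (X=5811/9604, Y=3793/9604)

Answer: 5811/9604 3793/9604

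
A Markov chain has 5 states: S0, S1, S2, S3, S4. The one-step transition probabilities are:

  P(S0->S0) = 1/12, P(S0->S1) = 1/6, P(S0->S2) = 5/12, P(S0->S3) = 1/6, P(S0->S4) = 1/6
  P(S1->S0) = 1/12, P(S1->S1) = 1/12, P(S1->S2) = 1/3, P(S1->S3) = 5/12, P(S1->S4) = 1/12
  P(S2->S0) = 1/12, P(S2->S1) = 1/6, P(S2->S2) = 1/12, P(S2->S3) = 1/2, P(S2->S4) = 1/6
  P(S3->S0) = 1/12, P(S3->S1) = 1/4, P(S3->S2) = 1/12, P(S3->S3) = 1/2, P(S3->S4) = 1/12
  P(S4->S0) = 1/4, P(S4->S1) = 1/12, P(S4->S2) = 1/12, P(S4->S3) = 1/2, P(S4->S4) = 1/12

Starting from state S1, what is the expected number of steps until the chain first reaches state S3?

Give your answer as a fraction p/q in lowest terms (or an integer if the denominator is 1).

Let h_i = expected steps to first reach S3 from state i.
Boundary: h_S3 = 0.
First-step equations for the other states:
  h_S0 = 1 + 1/12*h_S0 + 1/6*h_S1 + 5/12*h_S2 + 1/6*h_S3 + 1/6*h_S4
  h_S1 = 1 + 1/12*h_S0 + 1/12*h_S1 + 1/3*h_S2 + 5/12*h_S3 + 1/12*h_S4
  h_S2 = 1 + 1/12*h_S0 + 1/6*h_S1 + 1/12*h_S2 + 1/2*h_S3 + 1/6*h_S4
  h_S4 = 1 + 1/4*h_S0 + 1/12*h_S1 + 1/12*h_S2 + 1/2*h_S3 + 1/12*h_S4

Substituting h_S3 = 0 and rearranging gives the linear system (I - Q) h = 1:
  [11/12, -1/6, -5/12, -1/6] . (h_S0, h_S1, h_S2, h_S4) = 1
  [-1/12, 11/12, -1/3, -1/12] . (h_S0, h_S1, h_S2, h_S4) = 1
  [-1/12, -1/6, 11/12, -1/6] . (h_S0, h_S1, h_S2, h_S4) = 1
  [-1/4, -1/12, -1/12, 11/12] . (h_S0, h_S1, h_S2, h_S4) = 1

Solving yields:
  h_S0 = 56/19
  h_S1 = 541/228
  h_S2 = 42/19
  h_S4 = 527/228

Starting state is S1, so the expected hitting time is h_S1 = 541/228.

Answer: 541/228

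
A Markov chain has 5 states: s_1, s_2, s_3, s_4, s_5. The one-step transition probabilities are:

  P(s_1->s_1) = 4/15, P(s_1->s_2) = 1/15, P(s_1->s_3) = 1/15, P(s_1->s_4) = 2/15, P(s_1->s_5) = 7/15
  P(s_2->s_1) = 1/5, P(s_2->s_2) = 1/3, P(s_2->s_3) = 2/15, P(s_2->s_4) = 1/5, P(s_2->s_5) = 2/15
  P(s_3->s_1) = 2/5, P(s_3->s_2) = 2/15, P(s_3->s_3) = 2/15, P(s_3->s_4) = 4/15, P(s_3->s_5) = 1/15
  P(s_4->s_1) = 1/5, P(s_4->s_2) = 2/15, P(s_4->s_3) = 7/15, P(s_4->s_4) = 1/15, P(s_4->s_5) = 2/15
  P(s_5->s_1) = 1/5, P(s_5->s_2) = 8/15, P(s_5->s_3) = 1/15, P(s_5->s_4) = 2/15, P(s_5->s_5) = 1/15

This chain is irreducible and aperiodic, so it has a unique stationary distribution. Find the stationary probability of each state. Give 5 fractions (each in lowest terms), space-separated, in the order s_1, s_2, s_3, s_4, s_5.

Answer: 337/1359 988/4077 641/4077 1303/8154 1571/8154

Derivation:
The stationary distribution satisfies pi = pi * P, i.e.:
  pi_s_1 = 4/15*pi_s_1 + 1/5*pi_s_2 + 2/5*pi_s_3 + 1/5*pi_s_4 + 1/5*pi_s_5
  pi_s_2 = 1/15*pi_s_1 + 1/3*pi_s_2 + 2/15*pi_s_3 + 2/15*pi_s_4 + 8/15*pi_s_5
  pi_s_3 = 1/15*pi_s_1 + 2/15*pi_s_2 + 2/15*pi_s_3 + 7/15*pi_s_4 + 1/15*pi_s_5
  pi_s_4 = 2/15*pi_s_1 + 1/5*pi_s_2 + 4/15*pi_s_3 + 1/15*pi_s_4 + 2/15*pi_s_5
  pi_s_5 = 7/15*pi_s_1 + 2/15*pi_s_2 + 1/15*pi_s_3 + 2/15*pi_s_4 + 1/15*pi_s_5
with normalization: pi_s_1 + pi_s_2 + pi_s_3 + pi_s_4 + pi_s_5 = 1.

Using the first 4 balance equations plus normalization, the linear system A*pi = b is:
  [-11/15, 1/5, 2/5, 1/5, 1/5] . pi = 0
  [1/15, -2/3, 2/15, 2/15, 8/15] . pi = 0
  [1/15, 2/15, -13/15, 7/15, 1/15] . pi = 0
  [2/15, 1/5, 4/15, -14/15, 2/15] . pi = 0
  [1, 1, 1, 1, 1] . pi = 1

Solving yields:
  pi_s_1 = 337/1359
  pi_s_2 = 988/4077
  pi_s_3 = 641/4077
  pi_s_4 = 1303/8154
  pi_s_5 = 1571/8154

Verification (pi * P):
  337/1359*4/15 + 988/4077*1/5 + 641/4077*2/5 + 1303/8154*1/5 + 1571/8154*1/5 = 337/1359 = pi_s_1  (ok)
  337/1359*1/15 + 988/4077*1/3 + 641/4077*2/15 + 1303/8154*2/15 + 1571/8154*8/15 = 988/4077 = pi_s_2  (ok)
  337/1359*1/15 + 988/4077*2/15 + 641/4077*2/15 + 1303/8154*7/15 + 1571/8154*1/15 = 641/4077 = pi_s_3  (ok)
  337/1359*2/15 + 988/4077*1/5 + 641/4077*4/15 + 1303/8154*1/15 + 1571/8154*2/15 = 1303/8154 = pi_s_4  (ok)
  337/1359*7/15 + 988/4077*2/15 + 641/4077*1/15 + 1303/8154*2/15 + 1571/8154*1/15 = 1571/8154 = pi_s_5  (ok)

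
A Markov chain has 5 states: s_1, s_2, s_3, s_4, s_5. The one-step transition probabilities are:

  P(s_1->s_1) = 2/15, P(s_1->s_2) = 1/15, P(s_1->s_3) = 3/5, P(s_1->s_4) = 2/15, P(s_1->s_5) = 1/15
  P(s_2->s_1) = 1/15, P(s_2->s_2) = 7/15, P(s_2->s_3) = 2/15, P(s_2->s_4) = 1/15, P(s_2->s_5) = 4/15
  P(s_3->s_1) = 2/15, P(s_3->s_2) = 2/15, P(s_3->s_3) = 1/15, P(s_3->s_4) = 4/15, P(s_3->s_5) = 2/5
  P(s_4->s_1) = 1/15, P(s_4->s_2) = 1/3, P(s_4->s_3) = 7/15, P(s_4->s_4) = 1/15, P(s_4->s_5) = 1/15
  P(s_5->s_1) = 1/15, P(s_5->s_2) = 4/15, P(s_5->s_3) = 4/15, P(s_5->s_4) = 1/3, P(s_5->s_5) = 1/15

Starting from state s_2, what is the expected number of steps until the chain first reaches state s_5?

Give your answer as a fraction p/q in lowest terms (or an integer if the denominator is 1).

Let h_i = expected steps to first reach s_5 from state i.
Boundary: h_s_5 = 0.
First-step equations for the other states:
  h_s_1 = 1 + 2/15*h_s_1 + 1/15*h_s_2 + 3/5*h_s_3 + 2/15*h_s_4 + 1/15*h_s_5
  h_s_2 = 1 + 1/15*h_s_1 + 7/15*h_s_2 + 2/15*h_s_3 + 1/15*h_s_4 + 4/15*h_s_5
  h_s_3 = 1 + 2/15*h_s_1 + 2/15*h_s_2 + 1/15*h_s_3 + 4/15*h_s_4 + 2/5*h_s_5
  h_s_4 = 1 + 1/15*h_s_1 + 1/3*h_s_2 + 7/15*h_s_3 + 1/15*h_s_4 + 1/15*h_s_5

Substituting h_s_5 = 0 and rearranging gives the linear system (I - Q) h = 1:
  [13/15, -1/15, -3/5, -2/15] . (h_s_1, h_s_2, h_s_3, h_s_4) = 1
  [-1/15, 8/15, -2/15, -1/15] . (h_s_1, h_s_2, h_s_3, h_s_4) = 1
  [-2/15, -2/15, 14/15, -4/15] . (h_s_1, h_s_2, h_s_3, h_s_4) = 1
  [-1/15, -1/3, -7/15, 14/15] . (h_s_1, h_s_2, h_s_3, h_s_4) = 1

Solving yields:
  h_s_1 = 5409/1156
  h_s_2 = 1140/289
  h_s_3 = 4191/1156
  h_s_4 = 5349/1156

Starting state is s_2, so the expected hitting time is h_s_2 = 1140/289.

Answer: 1140/289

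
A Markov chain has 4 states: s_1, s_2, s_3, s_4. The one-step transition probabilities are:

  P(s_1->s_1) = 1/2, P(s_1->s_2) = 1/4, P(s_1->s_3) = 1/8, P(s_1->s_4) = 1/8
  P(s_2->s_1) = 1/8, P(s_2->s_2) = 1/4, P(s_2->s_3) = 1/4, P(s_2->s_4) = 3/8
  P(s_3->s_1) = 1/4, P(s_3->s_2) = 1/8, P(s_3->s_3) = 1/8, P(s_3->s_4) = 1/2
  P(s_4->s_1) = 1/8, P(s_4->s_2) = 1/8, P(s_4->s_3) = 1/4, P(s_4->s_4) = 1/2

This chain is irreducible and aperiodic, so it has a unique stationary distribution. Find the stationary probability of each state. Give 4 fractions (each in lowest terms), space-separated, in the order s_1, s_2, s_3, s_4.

The stationary distribution satisfies pi = pi * P, i.e.:
  pi_s_1 = 1/2*pi_s_1 + 1/8*pi_s_2 + 1/4*pi_s_3 + 1/8*pi_s_4
  pi_s_2 = 1/4*pi_s_1 + 1/4*pi_s_2 + 1/8*pi_s_3 + 1/8*pi_s_4
  pi_s_3 = 1/8*pi_s_1 + 1/4*pi_s_2 + 1/8*pi_s_3 + 1/4*pi_s_4
  pi_s_4 = 1/8*pi_s_1 + 3/8*pi_s_2 + 1/2*pi_s_3 + 1/2*pi_s_4
with normalization: pi_s_1 + pi_s_2 + pi_s_3 + pi_s_4 = 1.

Using the first 3 balance equations plus normalization, the linear system A*pi = b is:
  [-1/2, 1/8, 1/4, 1/8] . pi = 0
  [1/4, -3/4, 1/8, 1/8] . pi = 0
  [1/8, 1/4, -7/8, 1/4] . pi = 0
  [1, 1, 1, 1] . pi = 1

Solving yields:
  pi_s_1 = 11/46
  pi_s_2 = 57/322
  pi_s_3 = 9/46
  pi_s_4 = 125/322

Verification (pi * P):
  11/46*1/2 + 57/322*1/8 + 9/46*1/4 + 125/322*1/8 = 11/46 = pi_s_1  (ok)
  11/46*1/4 + 57/322*1/4 + 9/46*1/8 + 125/322*1/8 = 57/322 = pi_s_2  (ok)
  11/46*1/8 + 57/322*1/4 + 9/46*1/8 + 125/322*1/4 = 9/46 = pi_s_3  (ok)
  11/46*1/8 + 57/322*3/8 + 9/46*1/2 + 125/322*1/2 = 125/322 = pi_s_4  (ok)

Answer: 11/46 57/322 9/46 125/322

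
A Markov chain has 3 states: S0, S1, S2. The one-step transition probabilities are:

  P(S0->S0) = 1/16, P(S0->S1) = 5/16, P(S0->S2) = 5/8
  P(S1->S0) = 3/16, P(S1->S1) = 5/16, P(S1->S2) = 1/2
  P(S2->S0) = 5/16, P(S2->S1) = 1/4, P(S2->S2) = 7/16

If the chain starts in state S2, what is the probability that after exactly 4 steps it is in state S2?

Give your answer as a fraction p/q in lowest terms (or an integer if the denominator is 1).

Computing P^4 by repeated multiplication:
P^1 =
  S0: [1/16, 5/16, 5/8]
  S1: [3/16, 5/16, 1/2]
  S2: [5/16, 1/4, 7/16]
P^2 =
  S0: [33/128, 35/128, 15/32]
  S1: [29/128, 9/32, 63/128]
  S2: [13/64, 73/256, 131/256]
P^3 =
  S0: [219/1024, 145/512, 515/1024]
  S1: [113/512, 577/2048, 1019/2048]
  S2: [463/2048, 1149/4096, 2021/4096]
P^4 =
  S0: [229/1024, 4605/16384, 8115/16384]
  S1: [3639/16384, 9221/32768, 16269/32768]
  S2: [7239/32768, 18459/65536, 32599/65536]

(P^4)[S2 -> S2] = 32599/65536

Answer: 32599/65536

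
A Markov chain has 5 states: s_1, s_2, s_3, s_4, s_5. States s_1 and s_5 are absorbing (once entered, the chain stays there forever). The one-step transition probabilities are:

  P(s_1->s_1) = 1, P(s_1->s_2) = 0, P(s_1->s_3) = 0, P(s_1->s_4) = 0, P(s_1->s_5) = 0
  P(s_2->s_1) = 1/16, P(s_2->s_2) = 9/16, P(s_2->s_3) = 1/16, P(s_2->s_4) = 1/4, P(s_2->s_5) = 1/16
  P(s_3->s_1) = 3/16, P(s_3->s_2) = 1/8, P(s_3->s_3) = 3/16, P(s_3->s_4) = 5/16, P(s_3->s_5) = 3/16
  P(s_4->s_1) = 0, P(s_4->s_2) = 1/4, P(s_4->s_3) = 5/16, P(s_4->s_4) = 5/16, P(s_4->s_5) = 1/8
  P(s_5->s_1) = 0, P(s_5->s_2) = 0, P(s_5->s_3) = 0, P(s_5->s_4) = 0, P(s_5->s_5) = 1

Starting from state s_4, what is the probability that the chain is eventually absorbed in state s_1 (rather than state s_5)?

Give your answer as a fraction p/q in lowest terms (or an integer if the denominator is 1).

Let a_i = P(absorbed in s_1 | start in state i).
Boundary conditions: a_s_1 = 1, a_s_5 = 0.
For each transient state i, a_i = sum_j P(i->j) * a_j:
  a_s_2 = 1/16*a_s_1 + 9/16*a_s_2 + 1/16*a_s_3 + 1/4*a_s_4 + 1/16*a_s_5
  a_s_3 = 3/16*a_s_1 + 1/8*a_s_2 + 3/16*a_s_3 + 5/16*a_s_4 + 3/16*a_s_5
  a_s_4 = 0*a_s_1 + 1/4*a_s_2 + 5/16*a_s_3 + 5/16*a_s_4 + 1/8*a_s_5

Substituting a_s_1 = 1 and a_s_5 = 0, rearrange to (I - Q) a = r where r[i] = P(i -> s_1):
  [7/16, -1/16, -1/4] . (a_s_2, a_s_3, a_s_4) = 1/16
  [-1/8, 13/16, -5/16] . (a_s_2, a_s_3, a_s_4) = 3/16
  [-1/4, -5/16, 11/16] . (a_s_2, a_s_3, a_s_4) = 0

Solving yields:
  a_s_2 = 211/536
  a_s_3 = 225/536
  a_s_4 = 179/536

Starting state is s_4, so the absorption probability is a_s_4 = 179/536.

Answer: 179/536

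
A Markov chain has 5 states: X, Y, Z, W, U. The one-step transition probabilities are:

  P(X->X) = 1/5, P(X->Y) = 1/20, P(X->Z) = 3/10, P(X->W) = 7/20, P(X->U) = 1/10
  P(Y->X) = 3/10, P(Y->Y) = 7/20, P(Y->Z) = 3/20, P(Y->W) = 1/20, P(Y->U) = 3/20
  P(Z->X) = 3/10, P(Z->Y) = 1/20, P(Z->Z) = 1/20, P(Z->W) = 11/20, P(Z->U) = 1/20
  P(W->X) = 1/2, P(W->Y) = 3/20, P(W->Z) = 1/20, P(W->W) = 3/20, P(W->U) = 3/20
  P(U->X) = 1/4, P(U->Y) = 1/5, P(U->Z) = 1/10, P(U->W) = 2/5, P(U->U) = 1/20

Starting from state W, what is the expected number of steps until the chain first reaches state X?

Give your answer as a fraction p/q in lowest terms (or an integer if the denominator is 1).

Let h_i = expected steps to first reach X from state i.
Boundary: h_X = 0.
First-step equations for the other states:
  h_Y = 1 + 3/10*h_X + 7/20*h_Y + 3/20*h_Z + 1/20*h_W + 3/20*h_U
  h_Z = 1 + 3/10*h_X + 1/20*h_Y + 1/20*h_Z + 11/20*h_W + 1/20*h_U
  h_W = 1 + 1/2*h_X + 3/20*h_Y + 1/20*h_Z + 3/20*h_W + 3/20*h_U
  h_U = 1 + 1/4*h_X + 1/5*h_Y + 1/10*h_Z + 2/5*h_W + 1/20*h_U

Substituting h_X = 0 and rearranging gives the linear system (I - Q) h = 1:
  [13/20, -3/20, -1/20, -3/20] . (h_Y, h_Z, h_W, h_U) = 1
  [-1/20, 19/20, -11/20, -1/20] . (h_Y, h_Z, h_W, h_U) = 1
  [-3/20, -1/20, 17/20, -3/20] . (h_Y, h_Z, h_W, h_U) = 1
  [-1/5, -1/10, -2/5, 19/20] . (h_Y, h_Z, h_W, h_U) = 1

Solving yields:
  h_Y = 22720/7439
  h_Z = 20570/7439
  h_W = 17910/7439
  h_U = 22320/7439

Starting state is W, so the expected hitting time is h_W = 17910/7439.

Answer: 17910/7439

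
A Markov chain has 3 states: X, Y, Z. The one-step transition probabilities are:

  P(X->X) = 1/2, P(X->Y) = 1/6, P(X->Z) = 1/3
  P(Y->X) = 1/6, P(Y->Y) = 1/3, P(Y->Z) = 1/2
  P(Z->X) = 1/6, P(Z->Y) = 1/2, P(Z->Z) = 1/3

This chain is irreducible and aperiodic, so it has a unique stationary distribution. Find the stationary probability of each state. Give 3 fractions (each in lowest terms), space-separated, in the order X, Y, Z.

Answer: 1/4 5/14 11/28

Derivation:
The stationary distribution satisfies pi = pi * P, i.e.:
  pi_X = 1/2*pi_X + 1/6*pi_Y + 1/6*pi_Z
  pi_Y = 1/6*pi_X + 1/3*pi_Y + 1/2*pi_Z
  pi_Z = 1/3*pi_X + 1/2*pi_Y + 1/3*pi_Z
with normalization: pi_X + pi_Y + pi_Z = 1.

Using the first 2 balance equations plus normalization, the linear system A*pi = b is:
  [-1/2, 1/6, 1/6] . pi = 0
  [1/6, -2/3, 1/2] . pi = 0
  [1, 1, 1] . pi = 1

Solving yields:
  pi_X = 1/4
  pi_Y = 5/14
  pi_Z = 11/28

Verification (pi * P):
  1/4*1/2 + 5/14*1/6 + 11/28*1/6 = 1/4 = pi_X  (ok)
  1/4*1/6 + 5/14*1/3 + 11/28*1/2 = 5/14 = pi_Y  (ok)
  1/4*1/3 + 5/14*1/2 + 11/28*1/3 = 11/28 = pi_Z  (ok)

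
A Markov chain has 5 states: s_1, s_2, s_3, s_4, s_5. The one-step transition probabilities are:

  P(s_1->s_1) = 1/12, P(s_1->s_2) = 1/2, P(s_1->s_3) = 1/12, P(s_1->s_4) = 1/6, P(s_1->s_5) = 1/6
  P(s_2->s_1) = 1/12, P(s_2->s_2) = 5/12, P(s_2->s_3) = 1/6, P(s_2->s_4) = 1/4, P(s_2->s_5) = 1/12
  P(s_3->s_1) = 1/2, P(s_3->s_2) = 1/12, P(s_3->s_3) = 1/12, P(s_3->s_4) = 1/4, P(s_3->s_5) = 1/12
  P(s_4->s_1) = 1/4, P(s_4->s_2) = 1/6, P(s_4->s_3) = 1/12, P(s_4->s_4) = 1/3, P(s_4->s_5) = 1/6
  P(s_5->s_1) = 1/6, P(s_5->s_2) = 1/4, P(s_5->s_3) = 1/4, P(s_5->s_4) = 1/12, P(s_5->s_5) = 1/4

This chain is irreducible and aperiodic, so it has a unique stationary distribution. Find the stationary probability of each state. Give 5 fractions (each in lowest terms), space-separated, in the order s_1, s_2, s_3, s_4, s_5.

The stationary distribution satisfies pi = pi * P, i.e.:
  pi_s_1 = 1/12*pi_s_1 + 1/12*pi_s_2 + 1/2*pi_s_3 + 1/4*pi_s_4 + 1/6*pi_s_5
  pi_s_2 = 1/2*pi_s_1 + 5/12*pi_s_2 + 1/12*pi_s_3 + 1/6*pi_s_4 + 1/4*pi_s_5
  pi_s_3 = 1/12*pi_s_1 + 1/6*pi_s_2 + 1/12*pi_s_3 + 1/12*pi_s_4 + 1/4*pi_s_5
  pi_s_4 = 1/6*pi_s_1 + 1/4*pi_s_2 + 1/4*pi_s_3 + 1/3*pi_s_4 + 1/12*pi_s_5
  pi_s_5 = 1/6*pi_s_1 + 1/12*pi_s_2 + 1/12*pi_s_3 + 1/6*pi_s_4 + 1/4*pi_s_5
with normalization: pi_s_1 + pi_s_2 + pi_s_3 + pi_s_4 + pi_s_5 = 1.

Using the first 4 balance equations plus normalization, the linear system A*pi = b is:
  [-11/12, 1/12, 1/2, 1/4, 1/6] . pi = 0
  [1/2, -7/12, 1/12, 1/6, 1/4] . pi = 0
  [1/12, 1/6, -11/12, 1/12, 1/4] . pi = 0
  [1/6, 1/4, 1/4, -2/3, 1/12] . pi = 0
  [1, 1, 1, 1, 1] . pi = 1

Solving yields:
  pi_s_1 = 427/2263
  pi_s_2 = 695/2263
  pi_s_3 = 300/2263
  pi_s_4 = 520/2263
  pi_s_5 = 321/2263

Verification (pi * P):
  427/2263*1/12 + 695/2263*1/12 + 300/2263*1/2 + 520/2263*1/4 + 321/2263*1/6 = 427/2263 = pi_s_1  (ok)
  427/2263*1/2 + 695/2263*5/12 + 300/2263*1/12 + 520/2263*1/6 + 321/2263*1/4 = 695/2263 = pi_s_2  (ok)
  427/2263*1/12 + 695/2263*1/6 + 300/2263*1/12 + 520/2263*1/12 + 321/2263*1/4 = 300/2263 = pi_s_3  (ok)
  427/2263*1/6 + 695/2263*1/4 + 300/2263*1/4 + 520/2263*1/3 + 321/2263*1/12 = 520/2263 = pi_s_4  (ok)
  427/2263*1/6 + 695/2263*1/12 + 300/2263*1/12 + 520/2263*1/6 + 321/2263*1/4 = 321/2263 = pi_s_5  (ok)

Answer: 427/2263 695/2263 300/2263 520/2263 321/2263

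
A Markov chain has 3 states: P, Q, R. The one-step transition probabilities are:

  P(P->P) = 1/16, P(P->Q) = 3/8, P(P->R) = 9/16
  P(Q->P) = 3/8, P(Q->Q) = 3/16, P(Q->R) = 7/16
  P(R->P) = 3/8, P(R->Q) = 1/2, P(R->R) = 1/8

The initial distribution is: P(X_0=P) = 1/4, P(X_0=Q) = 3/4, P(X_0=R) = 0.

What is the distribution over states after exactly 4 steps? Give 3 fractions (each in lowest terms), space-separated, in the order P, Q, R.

Answer: 74809/262144 93579/262144 23439/65536

Derivation:
Propagating the distribution step by step (d_{t+1} = d_t * P):
d_0 = (P=1/4, Q=3/4, R=0)
  d_1[P] = 1/4*1/16 + 3/4*3/8 + 0*3/8 = 19/64
  d_1[Q] = 1/4*3/8 + 3/4*3/16 + 0*1/2 = 15/64
  d_1[R] = 1/4*9/16 + 3/4*7/16 + 0*1/8 = 15/32
d_1 = (P=19/64, Q=15/64, R=15/32)
  d_2[P] = 19/64*1/16 + 15/64*3/8 + 15/32*3/8 = 289/1024
  d_2[Q] = 19/64*3/8 + 15/64*3/16 + 15/32*1/2 = 399/1024
  d_2[R] = 19/64*9/16 + 15/64*7/16 + 15/32*1/8 = 21/64
d_2 = (P=289/1024, Q=399/1024, R=21/64)
  d_3[P] = 289/1024*1/16 + 399/1024*3/8 + 21/64*3/8 = 4699/16384
  d_3[Q] = 289/1024*3/8 + 399/1024*3/16 + 21/64*1/2 = 5619/16384
  d_3[R] = 289/1024*9/16 + 399/1024*7/16 + 21/64*1/8 = 3033/8192
d_3 = (P=4699/16384, Q=5619/16384, R=3033/8192)
  d_4[P] = 4699/16384*1/16 + 5619/16384*3/8 + 3033/8192*3/8 = 74809/262144
  d_4[Q] = 4699/16384*3/8 + 5619/16384*3/16 + 3033/8192*1/2 = 93579/262144
  d_4[R] = 4699/16384*9/16 + 5619/16384*7/16 + 3033/8192*1/8 = 23439/65536
d_4 = (P=74809/262144, Q=93579/262144, R=23439/65536)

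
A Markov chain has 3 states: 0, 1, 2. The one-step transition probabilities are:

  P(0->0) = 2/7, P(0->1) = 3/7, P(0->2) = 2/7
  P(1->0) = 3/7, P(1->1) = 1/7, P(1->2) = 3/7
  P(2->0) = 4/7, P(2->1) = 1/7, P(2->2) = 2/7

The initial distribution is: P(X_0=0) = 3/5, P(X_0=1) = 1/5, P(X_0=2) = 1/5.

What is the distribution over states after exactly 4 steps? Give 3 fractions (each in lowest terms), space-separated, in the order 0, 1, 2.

Answer: 4983/12005 3141/12005 3881/12005

Derivation:
Propagating the distribution step by step (d_{t+1} = d_t * P):
d_0 = (0=3/5, 1=1/5, 2=1/5)
  d_1[0] = 3/5*2/7 + 1/5*3/7 + 1/5*4/7 = 13/35
  d_1[1] = 3/5*3/7 + 1/5*1/7 + 1/5*1/7 = 11/35
  d_1[2] = 3/5*2/7 + 1/5*3/7 + 1/5*2/7 = 11/35
d_1 = (0=13/35, 1=11/35, 2=11/35)
  d_2[0] = 13/35*2/7 + 11/35*3/7 + 11/35*4/7 = 103/245
  d_2[1] = 13/35*3/7 + 11/35*1/7 + 11/35*1/7 = 61/245
  d_2[2] = 13/35*2/7 + 11/35*3/7 + 11/35*2/7 = 81/245
d_2 = (0=103/245, 1=61/245, 2=81/245)
  d_3[0] = 103/245*2/7 + 61/245*3/7 + 81/245*4/7 = 713/1715
  d_3[1] = 103/245*3/7 + 61/245*1/7 + 81/245*1/7 = 451/1715
  d_3[2] = 103/245*2/7 + 61/245*3/7 + 81/245*2/7 = 551/1715
d_3 = (0=713/1715, 1=451/1715, 2=551/1715)
  d_4[0] = 713/1715*2/7 + 451/1715*3/7 + 551/1715*4/7 = 4983/12005
  d_4[1] = 713/1715*3/7 + 451/1715*1/7 + 551/1715*1/7 = 3141/12005
  d_4[2] = 713/1715*2/7 + 451/1715*3/7 + 551/1715*2/7 = 3881/12005
d_4 = (0=4983/12005, 1=3141/12005, 2=3881/12005)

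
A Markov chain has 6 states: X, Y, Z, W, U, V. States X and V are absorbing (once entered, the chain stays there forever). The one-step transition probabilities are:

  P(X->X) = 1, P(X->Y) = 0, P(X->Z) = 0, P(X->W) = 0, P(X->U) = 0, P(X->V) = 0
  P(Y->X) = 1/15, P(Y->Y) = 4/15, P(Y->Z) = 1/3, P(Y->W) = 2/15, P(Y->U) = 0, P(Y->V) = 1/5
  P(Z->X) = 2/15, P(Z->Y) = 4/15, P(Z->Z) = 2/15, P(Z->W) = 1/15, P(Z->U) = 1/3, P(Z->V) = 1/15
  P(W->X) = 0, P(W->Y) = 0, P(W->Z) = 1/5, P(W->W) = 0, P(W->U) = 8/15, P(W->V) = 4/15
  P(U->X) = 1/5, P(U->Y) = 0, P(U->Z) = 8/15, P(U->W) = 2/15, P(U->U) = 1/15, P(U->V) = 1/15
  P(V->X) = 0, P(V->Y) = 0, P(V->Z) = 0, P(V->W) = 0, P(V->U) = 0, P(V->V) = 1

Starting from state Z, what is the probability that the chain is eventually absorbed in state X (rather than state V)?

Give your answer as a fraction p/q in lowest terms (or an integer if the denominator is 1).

Answer: 7975/14918

Derivation:
Let a_i = P(absorbed in X | start in state i).
Boundary conditions: a_X = 1, a_V = 0.
For each transient state i, a_i = sum_j P(i->j) * a_j:
  a_Y = 1/15*a_X + 4/15*a_Y + 1/3*a_Z + 2/15*a_W + 0*a_U + 1/5*a_V
  a_Z = 2/15*a_X + 4/15*a_Y + 2/15*a_Z + 1/15*a_W + 1/3*a_U + 1/15*a_V
  a_W = 0*a_X + 0*a_Y + 1/5*a_Z + 0*a_W + 8/15*a_U + 4/15*a_V
  a_U = 1/5*a_X + 0*a_Y + 8/15*a_Z + 2/15*a_W + 1/15*a_U + 1/15*a_V

Substituting a_X = 1 and a_V = 0, rearrange to (I - Q) a = r where r[i] = P(i -> X):
  [11/15, -1/3, -2/15, 0] . (a_Y, a_Z, a_W, a_U) = 1/15
  [-4/15, 13/15, -1/15, -1/3] . (a_Y, a_Z, a_W, a_U) = 2/15
  [0, -1/5, 1, -8/15] . (a_Y, a_Z, a_W, a_U) = 0
  [0, -8/15, -2/15, 14/15] . (a_Y, a_Z, a_W, a_U) = 1/5

Solving yields:
  a_Y = 6109/14918
  a_Z = 7975/14918
  a_W = 6203/14918
  a_U = 4320/7459

Starting state is Z, so the absorption probability is a_Z = 7975/14918.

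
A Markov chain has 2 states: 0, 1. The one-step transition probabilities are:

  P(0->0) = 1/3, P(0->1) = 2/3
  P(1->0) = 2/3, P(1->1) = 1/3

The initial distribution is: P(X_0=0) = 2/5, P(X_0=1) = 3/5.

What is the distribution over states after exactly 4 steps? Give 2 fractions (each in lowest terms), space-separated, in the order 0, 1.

Answer: 202/405 203/405

Derivation:
Propagating the distribution step by step (d_{t+1} = d_t * P):
d_0 = (0=2/5, 1=3/5)
  d_1[0] = 2/5*1/3 + 3/5*2/3 = 8/15
  d_1[1] = 2/5*2/3 + 3/5*1/3 = 7/15
d_1 = (0=8/15, 1=7/15)
  d_2[0] = 8/15*1/3 + 7/15*2/3 = 22/45
  d_2[1] = 8/15*2/3 + 7/15*1/3 = 23/45
d_2 = (0=22/45, 1=23/45)
  d_3[0] = 22/45*1/3 + 23/45*2/3 = 68/135
  d_3[1] = 22/45*2/3 + 23/45*1/3 = 67/135
d_3 = (0=68/135, 1=67/135)
  d_4[0] = 68/135*1/3 + 67/135*2/3 = 202/405
  d_4[1] = 68/135*2/3 + 67/135*1/3 = 203/405
d_4 = (0=202/405, 1=203/405)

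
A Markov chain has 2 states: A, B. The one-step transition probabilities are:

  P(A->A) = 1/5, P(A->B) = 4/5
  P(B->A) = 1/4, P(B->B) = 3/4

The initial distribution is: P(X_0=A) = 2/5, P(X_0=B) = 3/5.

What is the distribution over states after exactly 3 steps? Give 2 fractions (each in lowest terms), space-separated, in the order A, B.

Propagating the distribution step by step (d_{t+1} = d_t * P):
d_0 = (A=2/5, B=3/5)
  d_1[A] = 2/5*1/5 + 3/5*1/4 = 23/100
  d_1[B] = 2/5*4/5 + 3/5*3/4 = 77/100
d_1 = (A=23/100, B=77/100)
  d_2[A] = 23/100*1/5 + 77/100*1/4 = 477/2000
  d_2[B] = 23/100*4/5 + 77/100*3/4 = 1523/2000
d_2 = (A=477/2000, B=1523/2000)
  d_3[A] = 477/2000*1/5 + 1523/2000*1/4 = 9523/40000
  d_3[B] = 477/2000*4/5 + 1523/2000*3/4 = 30477/40000
d_3 = (A=9523/40000, B=30477/40000)

Answer: 9523/40000 30477/40000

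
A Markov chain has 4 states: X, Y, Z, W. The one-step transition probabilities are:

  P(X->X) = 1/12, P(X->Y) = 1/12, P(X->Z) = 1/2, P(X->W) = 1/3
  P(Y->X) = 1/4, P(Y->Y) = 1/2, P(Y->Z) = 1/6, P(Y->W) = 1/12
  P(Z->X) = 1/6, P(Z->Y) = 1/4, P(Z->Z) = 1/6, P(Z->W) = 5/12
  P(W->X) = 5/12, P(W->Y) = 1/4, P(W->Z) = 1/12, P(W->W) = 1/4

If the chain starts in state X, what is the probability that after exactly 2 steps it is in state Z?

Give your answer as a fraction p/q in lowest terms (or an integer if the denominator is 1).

Computing P^2 by repeated multiplication:
P^1 =
  X: [1/12, 1/12, 1/2, 1/3]
  Y: [1/4, 1/2, 1/6, 1/12]
  Z: [1/6, 1/4, 1/6, 5/12]
  W: [5/12, 1/4, 1/12, 1/4]
P^2 =
  X: [1/4, 37/144, 1/6, 47/144]
  Y: [5/24, 1/3, 35/144, 31/144]
  Z: [5/18, 41/144, 3/16, 1/4]
  W: [31/144, 35/144, 41/144, 37/144]

(P^2)[X -> Z] = 1/6

Answer: 1/6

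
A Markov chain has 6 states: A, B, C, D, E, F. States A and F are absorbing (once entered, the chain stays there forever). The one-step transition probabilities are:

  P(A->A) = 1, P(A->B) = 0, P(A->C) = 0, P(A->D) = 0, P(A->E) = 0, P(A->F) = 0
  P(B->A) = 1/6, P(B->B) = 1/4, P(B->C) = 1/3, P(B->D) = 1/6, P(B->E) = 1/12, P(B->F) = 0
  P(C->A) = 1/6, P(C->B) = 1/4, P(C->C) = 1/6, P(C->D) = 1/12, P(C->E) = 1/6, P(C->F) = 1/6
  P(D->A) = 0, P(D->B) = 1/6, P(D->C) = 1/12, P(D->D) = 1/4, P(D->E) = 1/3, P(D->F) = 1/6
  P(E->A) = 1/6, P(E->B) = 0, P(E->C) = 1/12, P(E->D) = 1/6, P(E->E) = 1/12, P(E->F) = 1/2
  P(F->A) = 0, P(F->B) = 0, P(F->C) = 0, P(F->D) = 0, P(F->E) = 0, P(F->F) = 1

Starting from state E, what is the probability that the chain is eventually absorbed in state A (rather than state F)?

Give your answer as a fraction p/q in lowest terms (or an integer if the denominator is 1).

Answer: 275/1008

Derivation:
Let a_i = P(absorbed in A | start in state i).
Boundary conditions: a_A = 1, a_F = 0.
For each transient state i, a_i = sum_j P(i->j) * a_j:
  a_B = 1/6*a_A + 1/4*a_B + 1/3*a_C + 1/6*a_D + 1/12*a_E + 0*a_F
  a_C = 1/6*a_A + 1/4*a_B + 1/6*a_C + 1/12*a_D + 1/6*a_E + 1/6*a_F
  a_D = 0*a_A + 1/6*a_B + 1/12*a_C + 1/4*a_D + 1/3*a_E + 1/6*a_F
  a_E = 1/6*a_A + 0*a_B + 1/12*a_C + 1/6*a_D + 1/12*a_E + 1/2*a_F

Substituting a_A = 1 and a_F = 0, rearrange to (I - Q) a = r where r[i] = P(i -> A):
  [3/4, -1/3, -1/6, -1/12] . (a_B, a_C, a_D, a_E) = 1/6
  [-1/4, 5/6, -1/12, -1/6] . (a_B, a_C, a_D, a_E) = 1/6
  [-1/6, -1/12, 3/4, -1/3] . (a_B, a_C, a_D, a_E) = 0
  [0, -1/12, -1/6, 11/12] . (a_B, a_C, a_D, a_E) = 1/6

Solving yields:
  a_B = 57/112
  a_C = 439/1008
  a_D = 95/336
  a_E = 275/1008

Starting state is E, so the absorption probability is a_E = 275/1008.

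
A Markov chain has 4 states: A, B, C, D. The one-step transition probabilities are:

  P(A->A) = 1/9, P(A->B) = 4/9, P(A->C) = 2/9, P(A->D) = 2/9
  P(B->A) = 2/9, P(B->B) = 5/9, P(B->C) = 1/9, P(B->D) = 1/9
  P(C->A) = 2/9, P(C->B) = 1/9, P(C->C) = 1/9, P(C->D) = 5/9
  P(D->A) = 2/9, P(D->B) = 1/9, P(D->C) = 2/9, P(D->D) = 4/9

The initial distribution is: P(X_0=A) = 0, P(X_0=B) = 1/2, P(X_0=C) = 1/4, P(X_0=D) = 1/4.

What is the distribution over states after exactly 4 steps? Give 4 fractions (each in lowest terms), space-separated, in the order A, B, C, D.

Propagating the distribution step by step (d_{t+1} = d_t * P):
d_0 = (A=0, B=1/2, C=1/4, D=1/4)
  d_1[A] = 0*1/9 + 1/2*2/9 + 1/4*2/9 + 1/4*2/9 = 2/9
  d_1[B] = 0*4/9 + 1/2*5/9 + 1/4*1/9 + 1/4*1/9 = 1/3
  d_1[C] = 0*2/9 + 1/2*1/9 + 1/4*1/9 + 1/4*2/9 = 5/36
  d_1[D] = 0*2/9 + 1/2*1/9 + 1/4*5/9 + 1/4*4/9 = 11/36
d_1 = (A=2/9, B=1/3, C=5/36, D=11/36)
  d_2[A] = 2/9*1/9 + 1/3*2/9 + 5/36*2/9 + 11/36*2/9 = 16/81
  d_2[B] = 2/9*4/9 + 1/3*5/9 + 5/36*1/9 + 11/36*1/9 = 1/3
  d_2[C] = 2/9*2/9 + 1/3*1/9 + 5/36*1/9 + 11/36*2/9 = 55/324
  d_2[D] = 2/9*2/9 + 1/3*1/9 + 5/36*5/9 + 11/36*4/9 = 97/324
d_2 = (A=16/81, B=1/3, C=55/324, D=97/324)
  d_3[A] = 16/81*1/9 + 1/3*2/9 + 55/324*2/9 + 97/324*2/9 = 146/729
  d_3[B] = 16/81*4/9 + 1/3*5/9 + 55/324*1/9 + 97/324*1/9 = 79/243
  d_3[C] = 16/81*2/9 + 1/3*1/9 + 55/324*1/9 + 97/324*2/9 = 485/2916
  d_3[D] = 16/81*2/9 + 1/3*1/9 + 55/324*5/9 + 97/324*4/9 = 899/2916
d_3 = (A=146/729, B=79/243, C=485/2916, D=899/2916)
  d_4[A] = 146/729*1/9 + 79/243*2/9 + 485/2916*2/9 + 899/2916*2/9 = 1312/6561
  d_4[B] = 146/729*4/9 + 79/243*5/9 + 485/2916*1/9 + 899/2916*1/9 = 235/729
  d_4[C] = 146/729*2/9 + 79/243*1/9 + 485/2916*1/9 + 899/2916*2/9 = 4399/26244
  d_4[D] = 146/729*2/9 + 79/243*1/9 + 485/2916*5/9 + 899/2916*4/9 = 8137/26244
d_4 = (A=1312/6561, B=235/729, C=4399/26244, D=8137/26244)

Answer: 1312/6561 235/729 4399/26244 8137/26244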